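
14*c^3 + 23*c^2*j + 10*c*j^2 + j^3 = (c + j)*(2*c + j)*(7*c + j)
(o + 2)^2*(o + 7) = o^3 + 11*o^2 + 32*o + 28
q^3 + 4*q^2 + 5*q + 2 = (q + 1)^2*(q + 2)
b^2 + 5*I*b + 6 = (b - I)*(b + 6*I)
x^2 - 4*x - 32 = (x - 8)*(x + 4)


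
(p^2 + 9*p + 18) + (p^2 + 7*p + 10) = 2*p^2 + 16*p + 28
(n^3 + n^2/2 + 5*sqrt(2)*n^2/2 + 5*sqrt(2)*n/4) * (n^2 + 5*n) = n^5 + 5*sqrt(2)*n^4/2 + 11*n^4/2 + 5*n^3/2 + 55*sqrt(2)*n^3/4 + 25*sqrt(2)*n^2/4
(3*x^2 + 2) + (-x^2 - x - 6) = 2*x^2 - x - 4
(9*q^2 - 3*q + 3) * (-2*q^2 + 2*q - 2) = -18*q^4 + 24*q^3 - 30*q^2 + 12*q - 6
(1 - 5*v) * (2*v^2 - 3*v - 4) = -10*v^3 + 17*v^2 + 17*v - 4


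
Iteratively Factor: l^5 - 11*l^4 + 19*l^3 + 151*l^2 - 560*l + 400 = (l - 4)*(l^4 - 7*l^3 - 9*l^2 + 115*l - 100) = (l - 4)*(l + 4)*(l^3 - 11*l^2 + 35*l - 25) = (l - 5)*(l - 4)*(l + 4)*(l^2 - 6*l + 5) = (l - 5)*(l - 4)*(l - 1)*(l + 4)*(l - 5)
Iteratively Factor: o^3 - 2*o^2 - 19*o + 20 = (o - 5)*(o^2 + 3*o - 4) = (o - 5)*(o + 4)*(o - 1)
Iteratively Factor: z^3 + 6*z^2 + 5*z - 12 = (z + 3)*(z^2 + 3*z - 4) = (z + 3)*(z + 4)*(z - 1)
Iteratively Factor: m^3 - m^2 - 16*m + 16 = (m - 1)*(m^2 - 16) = (m - 1)*(m + 4)*(m - 4)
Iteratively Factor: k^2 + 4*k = (k + 4)*(k)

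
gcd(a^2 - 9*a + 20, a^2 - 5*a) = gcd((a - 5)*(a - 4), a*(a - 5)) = a - 5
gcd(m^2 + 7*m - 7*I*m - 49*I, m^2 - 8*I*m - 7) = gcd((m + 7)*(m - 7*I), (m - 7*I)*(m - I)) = m - 7*I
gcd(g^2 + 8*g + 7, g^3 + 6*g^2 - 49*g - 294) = g + 7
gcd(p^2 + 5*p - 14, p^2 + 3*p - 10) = p - 2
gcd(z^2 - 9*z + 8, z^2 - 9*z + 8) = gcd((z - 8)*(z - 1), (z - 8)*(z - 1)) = z^2 - 9*z + 8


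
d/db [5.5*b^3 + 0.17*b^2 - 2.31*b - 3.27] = 16.5*b^2 + 0.34*b - 2.31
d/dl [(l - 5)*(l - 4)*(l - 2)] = 3*l^2 - 22*l + 38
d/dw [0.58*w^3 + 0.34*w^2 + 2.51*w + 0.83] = 1.74*w^2 + 0.68*w + 2.51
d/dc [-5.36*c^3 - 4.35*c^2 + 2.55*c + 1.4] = -16.08*c^2 - 8.7*c + 2.55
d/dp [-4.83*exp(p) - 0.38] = -4.83*exp(p)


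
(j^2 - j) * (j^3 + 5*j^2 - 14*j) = j^5 + 4*j^4 - 19*j^3 + 14*j^2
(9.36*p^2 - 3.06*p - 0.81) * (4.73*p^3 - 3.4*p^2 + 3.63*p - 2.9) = 44.2728*p^5 - 46.2978*p^4 + 40.5495*p^3 - 35.4978*p^2 + 5.9337*p + 2.349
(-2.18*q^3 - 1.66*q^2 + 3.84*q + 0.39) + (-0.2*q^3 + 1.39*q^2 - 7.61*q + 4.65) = -2.38*q^3 - 0.27*q^2 - 3.77*q + 5.04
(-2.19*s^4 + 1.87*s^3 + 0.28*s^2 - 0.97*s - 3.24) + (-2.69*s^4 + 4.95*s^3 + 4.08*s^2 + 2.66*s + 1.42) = -4.88*s^4 + 6.82*s^3 + 4.36*s^2 + 1.69*s - 1.82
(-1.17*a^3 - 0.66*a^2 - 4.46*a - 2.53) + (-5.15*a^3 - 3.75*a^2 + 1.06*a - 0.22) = -6.32*a^3 - 4.41*a^2 - 3.4*a - 2.75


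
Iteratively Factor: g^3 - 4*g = (g + 2)*(g^2 - 2*g) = (g - 2)*(g + 2)*(g)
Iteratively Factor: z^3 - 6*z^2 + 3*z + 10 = (z + 1)*(z^2 - 7*z + 10) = (z - 2)*(z + 1)*(z - 5)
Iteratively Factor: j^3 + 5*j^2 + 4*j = (j + 1)*(j^2 + 4*j) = j*(j + 1)*(j + 4)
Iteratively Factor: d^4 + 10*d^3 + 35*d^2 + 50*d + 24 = (d + 4)*(d^3 + 6*d^2 + 11*d + 6) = (d + 2)*(d + 4)*(d^2 + 4*d + 3) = (d + 1)*(d + 2)*(d + 4)*(d + 3)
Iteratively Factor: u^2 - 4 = (u + 2)*(u - 2)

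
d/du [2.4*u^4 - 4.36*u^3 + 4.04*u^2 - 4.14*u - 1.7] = 9.6*u^3 - 13.08*u^2 + 8.08*u - 4.14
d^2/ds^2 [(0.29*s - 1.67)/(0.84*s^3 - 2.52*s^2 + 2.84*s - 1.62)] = (1.227744*s^5 - 17.823456*s^4 + 58.86048*s^3 - 82.799136*s^2 + 50.972544*s - 10.635424)/(0.592704*s^9 - 5.334336*s^8 + 22.01472*s^7 - 55.502496*s^6 + 95.006016*s^5 - 115.026912*s^4 + 99.083888*s^3 - 59.03928*s^2 + 22.359888*s - 4.251528)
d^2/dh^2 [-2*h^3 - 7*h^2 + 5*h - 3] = -12*h - 14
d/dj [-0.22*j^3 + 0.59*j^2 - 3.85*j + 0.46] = -0.66*j^2 + 1.18*j - 3.85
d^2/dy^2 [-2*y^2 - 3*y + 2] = -4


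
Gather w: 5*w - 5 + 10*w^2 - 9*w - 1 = 10*w^2 - 4*w - 6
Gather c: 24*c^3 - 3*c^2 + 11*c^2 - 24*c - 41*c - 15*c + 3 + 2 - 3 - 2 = 24*c^3 + 8*c^2 - 80*c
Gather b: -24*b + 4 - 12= -24*b - 8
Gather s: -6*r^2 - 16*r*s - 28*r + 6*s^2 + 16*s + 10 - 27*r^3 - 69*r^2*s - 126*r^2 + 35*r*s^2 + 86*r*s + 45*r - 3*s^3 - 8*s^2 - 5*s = -27*r^3 - 132*r^2 + 17*r - 3*s^3 + s^2*(35*r - 2) + s*(-69*r^2 + 70*r + 11) + 10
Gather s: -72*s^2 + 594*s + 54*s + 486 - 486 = -72*s^2 + 648*s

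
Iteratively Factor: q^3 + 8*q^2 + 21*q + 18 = (q + 2)*(q^2 + 6*q + 9) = (q + 2)*(q + 3)*(q + 3)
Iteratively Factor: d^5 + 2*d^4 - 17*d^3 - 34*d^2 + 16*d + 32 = (d + 2)*(d^4 - 17*d^2 + 16) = (d + 1)*(d + 2)*(d^3 - d^2 - 16*d + 16) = (d + 1)*(d + 2)*(d + 4)*(d^2 - 5*d + 4) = (d - 1)*(d + 1)*(d + 2)*(d + 4)*(d - 4)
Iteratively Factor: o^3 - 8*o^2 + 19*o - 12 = (o - 3)*(o^2 - 5*o + 4) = (o - 3)*(o - 1)*(o - 4)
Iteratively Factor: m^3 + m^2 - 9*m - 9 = (m - 3)*(m^2 + 4*m + 3) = (m - 3)*(m + 3)*(m + 1)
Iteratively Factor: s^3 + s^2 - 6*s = (s - 2)*(s^2 + 3*s) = s*(s - 2)*(s + 3)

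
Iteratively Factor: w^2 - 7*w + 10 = (w - 5)*(w - 2)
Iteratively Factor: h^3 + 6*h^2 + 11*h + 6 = (h + 2)*(h^2 + 4*h + 3) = (h + 2)*(h + 3)*(h + 1)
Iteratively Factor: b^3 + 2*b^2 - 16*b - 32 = (b + 2)*(b^2 - 16) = (b - 4)*(b + 2)*(b + 4)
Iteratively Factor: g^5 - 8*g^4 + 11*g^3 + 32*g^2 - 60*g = (g - 3)*(g^4 - 5*g^3 - 4*g^2 + 20*g) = g*(g - 3)*(g^3 - 5*g^2 - 4*g + 20) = g*(g - 3)*(g + 2)*(g^2 - 7*g + 10) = g*(g - 5)*(g - 3)*(g + 2)*(g - 2)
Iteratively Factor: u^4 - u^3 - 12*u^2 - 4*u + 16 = (u + 2)*(u^3 - 3*u^2 - 6*u + 8) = (u - 1)*(u + 2)*(u^2 - 2*u - 8) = (u - 1)*(u + 2)^2*(u - 4)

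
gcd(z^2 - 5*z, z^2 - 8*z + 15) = z - 5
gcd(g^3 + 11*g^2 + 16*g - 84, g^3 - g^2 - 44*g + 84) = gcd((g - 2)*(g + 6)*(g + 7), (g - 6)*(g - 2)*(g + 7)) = g^2 + 5*g - 14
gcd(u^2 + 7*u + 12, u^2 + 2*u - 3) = u + 3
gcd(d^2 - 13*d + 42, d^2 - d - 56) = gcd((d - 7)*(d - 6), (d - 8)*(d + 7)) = 1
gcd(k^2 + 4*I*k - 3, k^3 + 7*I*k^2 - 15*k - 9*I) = k^2 + 4*I*k - 3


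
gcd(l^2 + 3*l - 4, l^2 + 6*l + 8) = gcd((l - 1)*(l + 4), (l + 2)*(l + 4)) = l + 4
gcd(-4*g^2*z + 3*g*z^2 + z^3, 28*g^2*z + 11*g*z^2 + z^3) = 4*g*z + z^2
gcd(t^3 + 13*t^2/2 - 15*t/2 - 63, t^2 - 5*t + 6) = t - 3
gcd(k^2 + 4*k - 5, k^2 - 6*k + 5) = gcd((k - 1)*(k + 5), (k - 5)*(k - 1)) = k - 1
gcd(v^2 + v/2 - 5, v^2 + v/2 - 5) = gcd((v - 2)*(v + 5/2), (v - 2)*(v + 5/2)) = v^2 + v/2 - 5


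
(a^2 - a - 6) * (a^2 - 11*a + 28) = a^4 - 12*a^3 + 33*a^2 + 38*a - 168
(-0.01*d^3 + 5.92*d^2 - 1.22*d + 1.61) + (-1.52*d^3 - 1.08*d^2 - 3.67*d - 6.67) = -1.53*d^3 + 4.84*d^2 - 4.89*d - 5.06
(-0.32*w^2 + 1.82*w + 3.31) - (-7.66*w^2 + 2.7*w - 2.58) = 7.34*w^2 - 0.88*w + 5.89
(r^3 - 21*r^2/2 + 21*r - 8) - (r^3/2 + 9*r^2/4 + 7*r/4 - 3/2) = r^3/2 - 51*r^2/4 + 77*r/4 - 13/2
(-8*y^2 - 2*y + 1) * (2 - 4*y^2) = 32*y^4 + 8*y^3 - 20*y^2 - 4*y + 2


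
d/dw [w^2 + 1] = 2*w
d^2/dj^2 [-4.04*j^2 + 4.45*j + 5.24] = -8.08000000000000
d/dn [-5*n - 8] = -5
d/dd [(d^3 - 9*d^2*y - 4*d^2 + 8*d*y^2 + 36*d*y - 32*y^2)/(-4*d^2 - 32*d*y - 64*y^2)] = (-d^3 - 12*d^2*y + 80*d*y^2 + 68*d*y - 32*y^3 - 208*y^2)/(4*(d^3 + 12*d^2*y + 48*d*y^2 + 64*y^3))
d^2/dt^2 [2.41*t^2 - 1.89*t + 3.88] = 4.82000000000000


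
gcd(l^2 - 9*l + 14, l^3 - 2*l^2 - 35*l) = l - 7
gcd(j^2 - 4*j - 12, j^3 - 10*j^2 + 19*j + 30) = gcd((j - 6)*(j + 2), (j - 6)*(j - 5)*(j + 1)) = j - 6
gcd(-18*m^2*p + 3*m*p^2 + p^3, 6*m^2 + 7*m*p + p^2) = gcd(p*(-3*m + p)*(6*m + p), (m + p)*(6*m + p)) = 6*m + p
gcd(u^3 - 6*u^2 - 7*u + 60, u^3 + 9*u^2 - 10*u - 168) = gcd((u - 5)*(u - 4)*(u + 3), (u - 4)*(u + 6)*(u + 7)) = u - 4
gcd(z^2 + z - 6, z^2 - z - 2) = z - 2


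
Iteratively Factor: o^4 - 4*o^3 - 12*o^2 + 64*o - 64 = (o - 2)*(o^3 - 2*o^2 - 16*o + 32) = (o - 4)*(o - 2)*(o^2 + 2*o - 8) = (o - 4)*(o - 2)*(o + 4)*(o - 2)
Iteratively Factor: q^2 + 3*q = (q)*(q + 3)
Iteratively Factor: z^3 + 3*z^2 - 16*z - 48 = (z - 4)*(z^2 + 7*z + 12) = (z - 4)*(z + 3)*(z + 4)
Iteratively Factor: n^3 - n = (n)*(n^2 - 1) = n*(n + 1)*(n - 1)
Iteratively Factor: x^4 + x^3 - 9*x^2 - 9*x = (x + 1)*(x^3 - 9*x) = (x + 1)*(x + 3)*(x^2 - 3*x) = (x - 3)*(x + 1)*(x + 3)*(x)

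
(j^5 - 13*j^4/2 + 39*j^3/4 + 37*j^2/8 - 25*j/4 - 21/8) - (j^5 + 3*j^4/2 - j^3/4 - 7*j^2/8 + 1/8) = -8*j^4 + 10*j^3 + 11*j^2/2 - 25*j/4 - 11/4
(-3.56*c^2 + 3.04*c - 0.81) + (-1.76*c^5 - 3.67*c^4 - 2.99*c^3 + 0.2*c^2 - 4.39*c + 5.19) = -1.76*c^5 - 3.67*c^4 - 2.99*c^3 - 3.36*c^2 - 1.35*c + 4.38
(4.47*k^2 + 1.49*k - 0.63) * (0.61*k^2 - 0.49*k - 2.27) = 2.7267*k^4 - 1.2814*k^3 - 11.2613*k^2 - 3.0736*k + 1.4301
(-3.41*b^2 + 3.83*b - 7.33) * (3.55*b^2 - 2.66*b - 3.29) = -12.1055*b^4 + 22.6671*b^3 - 24.9904*b^2 + 6.8971*b + 24.1157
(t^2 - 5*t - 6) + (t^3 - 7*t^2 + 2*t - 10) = t^3 - 6*t^2 - 3*t - 16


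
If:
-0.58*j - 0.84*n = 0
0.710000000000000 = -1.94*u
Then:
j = -1.44827586206897*n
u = -0.37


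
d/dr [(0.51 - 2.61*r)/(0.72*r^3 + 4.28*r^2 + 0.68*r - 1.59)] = (3.7584*r^3 + 10.0692*r^2 - 4.3656*r + 3.8031)/(0.5184*r^6 + 6.1632*r^5 + 19.2976*r^4 + 3.5312*r^3 - 13.148*r^2 - 2.1624*r + 2.5281)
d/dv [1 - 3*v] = -3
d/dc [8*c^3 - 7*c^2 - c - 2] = 24*c^2 - 14*c - 1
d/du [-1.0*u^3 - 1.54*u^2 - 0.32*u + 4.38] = -3.0*u^2 - 3.08*u - 0.32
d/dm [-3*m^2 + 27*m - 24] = 27 - 6*m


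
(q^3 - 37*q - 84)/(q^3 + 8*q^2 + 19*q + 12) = (q - 7)/(q + 1)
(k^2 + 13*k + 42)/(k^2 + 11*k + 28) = (k + 6)/(k + 4)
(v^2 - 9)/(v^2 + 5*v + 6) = (v - 3)/(v + 2)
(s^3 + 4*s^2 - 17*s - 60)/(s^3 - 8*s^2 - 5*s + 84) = (s + 5)/(s - 7)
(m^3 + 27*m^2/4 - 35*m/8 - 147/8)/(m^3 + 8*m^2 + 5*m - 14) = (m^2 - m/4 - 21/8)/(m^2 + m - 2)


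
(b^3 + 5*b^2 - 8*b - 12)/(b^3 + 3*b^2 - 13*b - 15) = (b^2 + 4*b - 12)/(b^2 + 2*b - 15)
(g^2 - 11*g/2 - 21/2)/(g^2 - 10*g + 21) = (g + 3/2)/(g - 3)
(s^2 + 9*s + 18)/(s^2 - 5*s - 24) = (s + 6)/(s - 8)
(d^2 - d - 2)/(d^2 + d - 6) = (d + 1)/(d + 3)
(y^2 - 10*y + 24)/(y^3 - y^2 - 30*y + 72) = (y - 6)/(y^2 + 3*y - 18)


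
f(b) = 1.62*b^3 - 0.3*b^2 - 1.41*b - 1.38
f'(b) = 4.86*b^2 - 0.6*b - 1.41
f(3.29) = 48.42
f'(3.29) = 49.22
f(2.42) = 16.41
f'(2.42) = 25.60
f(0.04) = -1.44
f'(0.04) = -1.43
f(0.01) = -1.39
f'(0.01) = -1.42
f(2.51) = 18.81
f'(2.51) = 27.70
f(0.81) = -1.86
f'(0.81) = 1.29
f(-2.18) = -16.52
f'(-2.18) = 22.99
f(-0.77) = -1.21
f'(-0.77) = 1.93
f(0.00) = -1.38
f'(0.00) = -1.41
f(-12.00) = -2827.02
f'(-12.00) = 705.63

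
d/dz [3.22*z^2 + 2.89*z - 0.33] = 6.44*z + 2.89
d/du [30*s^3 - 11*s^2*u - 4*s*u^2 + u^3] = -11*s^2 - 8*s*u + 3*u^2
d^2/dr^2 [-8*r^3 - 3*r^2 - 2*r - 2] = -48*r - 6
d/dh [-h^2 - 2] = -2*h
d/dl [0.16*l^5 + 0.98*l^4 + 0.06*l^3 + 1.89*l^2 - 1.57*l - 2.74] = 0.8*l^4 + 3.92*l^3 + 0.18*l^2 + 3.78*l - 1.57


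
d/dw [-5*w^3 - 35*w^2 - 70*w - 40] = -15*w^2 - 70*w - 70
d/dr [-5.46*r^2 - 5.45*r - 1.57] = -10.92*r - 5.45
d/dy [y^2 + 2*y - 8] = 2*y + 2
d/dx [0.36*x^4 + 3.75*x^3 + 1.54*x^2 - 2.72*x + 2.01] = 1.44*x^3 + 11.25*x^2 + 3.08*x - 2.72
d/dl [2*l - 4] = 2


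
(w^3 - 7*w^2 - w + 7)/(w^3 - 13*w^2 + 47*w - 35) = (w + 1)/(w - 5)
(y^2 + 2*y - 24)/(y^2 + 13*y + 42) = (y - 4)/(y + 7)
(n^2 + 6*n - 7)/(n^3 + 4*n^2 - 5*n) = (n + 7)/(n*(n + 5))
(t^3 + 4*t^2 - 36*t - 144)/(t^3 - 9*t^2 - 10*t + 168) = (t + 6)/(t - 7)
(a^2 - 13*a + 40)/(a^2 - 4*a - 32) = (a - 5)/(a + 4)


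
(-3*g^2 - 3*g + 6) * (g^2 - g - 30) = -3*g^4 + 99*g^2 + 84*g - 180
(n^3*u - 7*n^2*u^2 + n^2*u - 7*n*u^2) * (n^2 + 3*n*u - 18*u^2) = n^5*u - 4*n^4*u^2 + n^4*u - 39*n^3*u^3 - 4*n^3*u^2 + 126*n^2*u^4 - 39*n^2*u^3 + 126*n*u^4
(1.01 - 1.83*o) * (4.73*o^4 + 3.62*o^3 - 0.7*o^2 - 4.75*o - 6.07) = -8.6559*o^5 - 1.8473*o^4 + 4.9372*o^3 + 7.9855*o^2 + 6.3106*o - 6.1307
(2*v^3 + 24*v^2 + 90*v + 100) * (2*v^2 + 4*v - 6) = 4*v^5 + 56*v^4 + 264*v^3 + 416*v^2 - 140*v - 600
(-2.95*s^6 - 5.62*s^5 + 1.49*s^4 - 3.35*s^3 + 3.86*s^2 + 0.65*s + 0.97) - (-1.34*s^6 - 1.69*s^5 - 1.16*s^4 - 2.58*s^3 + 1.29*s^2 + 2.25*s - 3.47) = -1.61*s^6 - 3.93*s^5 + 2.65*s^4 - 0.77*s^3 + 2.57*s^2 - 1.6*s + 4.44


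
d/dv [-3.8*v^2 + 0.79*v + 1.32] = 0.79 - 7.6*v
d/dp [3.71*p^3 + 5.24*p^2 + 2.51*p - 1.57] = 11.13*p^2 + 10.48*p + 2.51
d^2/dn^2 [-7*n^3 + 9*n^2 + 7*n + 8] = 18 - 42*n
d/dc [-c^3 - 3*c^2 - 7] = 3*c*(-c - 2)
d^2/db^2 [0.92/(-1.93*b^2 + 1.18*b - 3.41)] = (6.853816*b^2 - 4.190416*b - 0.92*(3.86*b - 1.18)*(7.72*b - 2.36) + 12.109592)/(1.93*b^2 - 1.18*b + 3.41)^3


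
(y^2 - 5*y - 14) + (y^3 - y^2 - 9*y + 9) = y^3 - 14*y - 5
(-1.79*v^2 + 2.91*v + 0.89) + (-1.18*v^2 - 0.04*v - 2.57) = -2.97*v^2 + 2.87*v - 1.68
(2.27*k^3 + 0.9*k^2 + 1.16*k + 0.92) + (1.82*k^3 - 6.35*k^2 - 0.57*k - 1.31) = 4.09*k^3 - 5.45*k^2 + 0.59*k - 0.39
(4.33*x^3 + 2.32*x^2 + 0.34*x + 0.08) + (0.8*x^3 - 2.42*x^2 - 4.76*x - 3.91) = 5.13*x^3 - 0.1*x^2 - 4.42*x - 3.83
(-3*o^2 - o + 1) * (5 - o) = 3*o^3 - 14*o^2 - 6*o + 5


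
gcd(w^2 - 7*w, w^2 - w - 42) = w - 7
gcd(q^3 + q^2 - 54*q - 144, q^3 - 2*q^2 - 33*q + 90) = q + 6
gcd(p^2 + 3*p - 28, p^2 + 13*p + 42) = p + 7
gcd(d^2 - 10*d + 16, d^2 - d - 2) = d - 2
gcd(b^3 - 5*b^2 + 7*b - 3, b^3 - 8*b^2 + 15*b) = b - 3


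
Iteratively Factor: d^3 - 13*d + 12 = (d - 1)*(d^2 + d - 12) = (d - 3)*(d - 1)*(d + 4)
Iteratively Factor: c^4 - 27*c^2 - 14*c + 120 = (c - 2)*(c^3 + 2*c^2 - 23*c - 60) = (c - 5)*(c - 2)*(c^2 + 7*c + 12) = (c - 5)*(c - 2)*(c + 4)*(c + 3)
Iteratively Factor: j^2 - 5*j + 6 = (j - 3)*(j - 2)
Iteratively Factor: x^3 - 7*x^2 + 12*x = (x - 4)*(x^2 - 3*x) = x*(x - 4)*(x - 3)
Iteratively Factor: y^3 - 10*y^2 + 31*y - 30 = (y - 3)*(y^2 - 7*y + 10) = (y - 3)*(y - 2)*(y - 5)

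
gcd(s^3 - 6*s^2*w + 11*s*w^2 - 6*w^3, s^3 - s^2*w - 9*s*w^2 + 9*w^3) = s^2 - 4*s*w + 3*w^2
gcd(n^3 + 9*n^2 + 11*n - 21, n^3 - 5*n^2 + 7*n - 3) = n - 1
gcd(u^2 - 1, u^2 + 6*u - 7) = u - 1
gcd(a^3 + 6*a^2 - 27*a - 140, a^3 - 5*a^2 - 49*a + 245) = a^2 + 2*a - 35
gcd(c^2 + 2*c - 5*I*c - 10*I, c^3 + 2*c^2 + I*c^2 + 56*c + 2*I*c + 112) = c + 2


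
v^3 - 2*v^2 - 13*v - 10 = (v - 5)*(v + 1)*(v + 2)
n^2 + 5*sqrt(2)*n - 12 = (n - sqrt(2))*(n + 6*sqrt(2))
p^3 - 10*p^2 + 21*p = p*(p - 7)*(p - 3)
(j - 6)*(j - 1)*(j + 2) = j^3 - 5*j^2 - 8*j + 12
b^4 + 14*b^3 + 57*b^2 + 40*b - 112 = (b - 1)*(b + 4)^2*(b + 7)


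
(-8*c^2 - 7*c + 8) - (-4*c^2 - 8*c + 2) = -4*c^2 + c + 6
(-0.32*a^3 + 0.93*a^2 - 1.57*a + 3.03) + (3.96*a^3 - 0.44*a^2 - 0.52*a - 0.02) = 3.64*a^3 + 0.49*a^2 - 2.09*a + 3.01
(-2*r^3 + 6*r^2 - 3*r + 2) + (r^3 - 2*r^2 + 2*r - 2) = -r^3 + 4*r^2 - r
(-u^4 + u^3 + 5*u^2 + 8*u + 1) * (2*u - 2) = -2*u^5 + 4*u^4 + 8*u^3 + 6*u^2 - 14*u - 2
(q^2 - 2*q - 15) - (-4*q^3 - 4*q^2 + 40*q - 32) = 4*q^3 + 5*q^2 - 42*q + 17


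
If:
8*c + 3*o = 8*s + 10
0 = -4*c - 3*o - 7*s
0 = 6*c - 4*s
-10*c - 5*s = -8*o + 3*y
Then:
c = -20/37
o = 290/111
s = -30/37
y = 3370/333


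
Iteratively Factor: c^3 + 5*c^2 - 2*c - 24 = (c - 2)*(c^2 + 7*c + 12) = (c - 2)*(c + 3)*(c + 4)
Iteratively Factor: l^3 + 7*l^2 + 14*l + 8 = (l + 4)*(l^2 + 3*l + 2) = (l + 1)*(l + 4)*(l + 2)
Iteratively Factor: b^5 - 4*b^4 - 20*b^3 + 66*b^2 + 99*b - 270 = (b + 3)*(b^4 - 7*b^3 + b^2 + 63*b - 90) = (b - 3)*(b + 3)*(b^3 - 4*b^2 - 11*b + 30) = (b - 3)*(b + 3)^2*(b^2 - 7*b + 10) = (b - 5)*(b - 3)*(b + 3)^2*(b - 2)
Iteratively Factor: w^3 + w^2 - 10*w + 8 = (w - 1)*(w^2 + 2*w - 8) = (w - 2)*(w - 1)*(w + 4)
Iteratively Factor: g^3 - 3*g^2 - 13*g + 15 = (g - 5)*(g^2 + 2*g - 3) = (g - 5)*(g + 3)*(g - 1)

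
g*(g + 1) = g^2 + g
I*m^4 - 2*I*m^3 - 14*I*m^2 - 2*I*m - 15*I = (m - 5)*(m + 3)*(m + I)*(I*m + 1)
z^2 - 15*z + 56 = (z - 8)*(z - 7)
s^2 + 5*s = s*(s + 5)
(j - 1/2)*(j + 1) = j^2 + j/2 - 1/2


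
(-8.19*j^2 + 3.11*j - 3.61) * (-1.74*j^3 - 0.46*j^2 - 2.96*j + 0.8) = 14.2506*j^5 - 1.644*j^4 + 29.0932*j^3 - 14.097*j^2 + 13.1736*j - 2.888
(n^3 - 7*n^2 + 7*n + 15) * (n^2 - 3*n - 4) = n^5 - 10*n^4 + 24*n^3 + 22*n^2 - 73*n - 60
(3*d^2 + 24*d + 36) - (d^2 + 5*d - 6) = 2*d^2 + 19*d + 42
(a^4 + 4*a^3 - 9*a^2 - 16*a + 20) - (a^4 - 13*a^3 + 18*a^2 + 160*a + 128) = 17*a^3 - 27*a^2 - 176*a - 108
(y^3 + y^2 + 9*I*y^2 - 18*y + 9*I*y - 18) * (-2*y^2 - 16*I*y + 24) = -2*y^5 - 2*y^4 - 34*I*y^4 + 204*y^3 - 34*I*y^3 + 204*y^2 + 504*I*y^2 - 432*y + 504*I*y - 432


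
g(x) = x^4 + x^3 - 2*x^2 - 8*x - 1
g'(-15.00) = -12773.00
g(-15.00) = 46919.00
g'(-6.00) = -740.00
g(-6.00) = 1055.00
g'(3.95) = 269.53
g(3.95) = 241.26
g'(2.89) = 102.05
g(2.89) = 53.07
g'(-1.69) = -11.98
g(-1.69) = 10.14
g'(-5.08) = -434.65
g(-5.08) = 522.90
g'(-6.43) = -921.64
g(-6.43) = 1411.30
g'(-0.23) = -6.97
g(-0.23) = 0.72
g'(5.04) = 560.14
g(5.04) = 681.14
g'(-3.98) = -196.74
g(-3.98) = 187.03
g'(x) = 4*x^3 + 3*x^2 - 4*x - 8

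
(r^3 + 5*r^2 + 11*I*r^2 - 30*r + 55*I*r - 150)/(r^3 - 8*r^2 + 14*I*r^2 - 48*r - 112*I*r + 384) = (r^2 + 5*r*(1 + I) + 25*I)/(r^2 + 8*r*(-1 + I) - 64*I)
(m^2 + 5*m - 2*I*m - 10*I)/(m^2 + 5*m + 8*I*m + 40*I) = (m - 2*I)/(m + 8*I)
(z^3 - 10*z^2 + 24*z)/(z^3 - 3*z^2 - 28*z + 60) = z*(z - 4)/(z^2 + 3*z - 10)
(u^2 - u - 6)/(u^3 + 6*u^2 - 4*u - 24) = (u - 3)/(u^2 + 4*u - 12)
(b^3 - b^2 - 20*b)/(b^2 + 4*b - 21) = b*(b^2 - b - 20)/(b^2 + 4*b - 21)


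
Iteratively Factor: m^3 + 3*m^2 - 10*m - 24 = (m + 4)*(m^2 - m - 6) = (m + 2)*(m + 4)*(m - 3)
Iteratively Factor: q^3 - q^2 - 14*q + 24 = (q - 2)*(q^2 + q - 12) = (q - 2)*(q + 4)*(q - 3)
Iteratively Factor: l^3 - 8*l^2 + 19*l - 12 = (l - 3)*(l^2 - 5*l + 4) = (l - 3)*(l - 1)*(l - 4)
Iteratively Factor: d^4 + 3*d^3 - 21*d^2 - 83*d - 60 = (d + 4)*(d^3 - d^2 - 17*d - 15) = (d + 3)*(d + 4)*(d^2 - 4*d - 5) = (d + 1)*(d + 3)*(d + 4)*(d - 5)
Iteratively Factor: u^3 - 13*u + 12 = (u + 4)*(u^2 - 4*u + 3) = (u - 1)*(u + 4)*(u - 3)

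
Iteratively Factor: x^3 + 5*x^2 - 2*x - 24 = (x + 4)*(x^2 + x - 6) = (x - 2)*(x + 4)*(x + 3)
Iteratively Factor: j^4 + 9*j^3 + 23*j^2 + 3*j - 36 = (j + 3)*(j^3 + 6*j^2 + 5*j - 12) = (j - 1)*(j + 3)*(j^2 + 7*j + 12) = (j - 1)*(j + 3)^2*(j + 4)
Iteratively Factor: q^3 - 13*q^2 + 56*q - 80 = (q - 4)*(q^2 - 9*q + 20) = (q - 4)^2*(q - 5)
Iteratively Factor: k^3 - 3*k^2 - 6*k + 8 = (k - 4)*(k^2 + k - 2) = (k - 4)*(k - 1)*(k + 2)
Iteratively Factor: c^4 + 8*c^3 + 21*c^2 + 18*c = (c + 2)*(c^3 + 6*c^2 + 9*c) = (c + 2)*(c + 3)*(c^2 + 3*c) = c*(c + 2)*(c + 3)*(c + 3)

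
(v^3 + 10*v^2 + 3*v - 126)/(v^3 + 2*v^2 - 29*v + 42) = (v + 6)/(v - 2)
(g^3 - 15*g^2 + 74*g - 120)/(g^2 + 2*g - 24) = (g^2 - 11*g + 30)/(g + 6)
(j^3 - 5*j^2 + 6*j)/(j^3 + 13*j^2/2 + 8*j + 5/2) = 2*j*(j^2 - 5*j + 6)/(2*j^3 + 13*j^2 + 16*j + 5)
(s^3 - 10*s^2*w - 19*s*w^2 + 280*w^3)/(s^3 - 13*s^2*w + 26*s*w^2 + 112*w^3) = (s + 5*w)/(s + 2*w)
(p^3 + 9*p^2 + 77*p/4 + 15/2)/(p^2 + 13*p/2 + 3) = p + 5/2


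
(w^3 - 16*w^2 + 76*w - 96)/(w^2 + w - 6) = (w^2 - 14*w + 48)/(w + 3)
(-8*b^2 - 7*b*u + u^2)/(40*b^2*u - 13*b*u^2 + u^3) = (b + u)/(u*(-5*b + u))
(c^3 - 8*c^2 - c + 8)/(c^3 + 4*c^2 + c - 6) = (c^2 - 7*c - 8)/(c^2 + 5*c + 6)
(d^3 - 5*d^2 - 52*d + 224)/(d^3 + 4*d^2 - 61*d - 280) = (d - 4)/(d + 5)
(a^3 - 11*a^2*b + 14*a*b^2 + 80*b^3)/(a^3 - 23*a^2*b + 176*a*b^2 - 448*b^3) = (a^2 - 3*a*b - 10*b^2)/(a^2 - 15*a*b + 56*b^2)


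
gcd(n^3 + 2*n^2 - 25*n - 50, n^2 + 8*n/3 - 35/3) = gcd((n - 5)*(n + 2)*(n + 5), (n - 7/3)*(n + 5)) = n + 5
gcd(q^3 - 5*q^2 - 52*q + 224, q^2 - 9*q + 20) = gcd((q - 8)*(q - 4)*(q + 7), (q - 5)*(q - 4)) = q - 4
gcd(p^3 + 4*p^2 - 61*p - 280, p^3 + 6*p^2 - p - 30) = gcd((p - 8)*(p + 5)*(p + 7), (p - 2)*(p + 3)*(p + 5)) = p + 5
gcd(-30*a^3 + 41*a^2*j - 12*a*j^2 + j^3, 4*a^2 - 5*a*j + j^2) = a - j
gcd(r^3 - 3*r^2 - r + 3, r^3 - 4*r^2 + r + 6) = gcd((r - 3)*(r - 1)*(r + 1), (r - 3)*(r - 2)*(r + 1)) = r^2 - 2*r - 3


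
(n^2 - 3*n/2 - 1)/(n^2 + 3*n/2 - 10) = (2*n^2 - 3*n - 2)/(2*n^2 + 3*n - 20)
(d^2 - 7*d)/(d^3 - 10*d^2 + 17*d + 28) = d/(d^2 - 3*d - 4)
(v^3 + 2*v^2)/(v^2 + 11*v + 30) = v^2*(v + 2)/(v^2 + 11*v + 30)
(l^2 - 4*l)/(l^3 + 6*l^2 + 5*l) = (l - 4)/(l^2 + 6*l + 5)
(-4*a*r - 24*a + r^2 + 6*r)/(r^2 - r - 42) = (-4*a + r)/(r - 7)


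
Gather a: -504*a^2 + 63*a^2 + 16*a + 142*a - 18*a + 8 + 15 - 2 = -441*a^2 + 140*a + 21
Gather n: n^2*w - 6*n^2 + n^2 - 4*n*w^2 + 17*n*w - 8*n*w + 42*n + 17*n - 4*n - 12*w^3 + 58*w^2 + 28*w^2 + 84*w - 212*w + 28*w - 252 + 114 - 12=n^2*(w - 5) + n*(-4*w^2 + 9*w + 55) - 12*w^3 + 86*w^2 - 100*w - 150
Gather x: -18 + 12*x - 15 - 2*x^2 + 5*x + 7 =-2*x^2 + 17*x - 26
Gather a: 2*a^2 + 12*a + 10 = 2*a^2 + 12*a + 10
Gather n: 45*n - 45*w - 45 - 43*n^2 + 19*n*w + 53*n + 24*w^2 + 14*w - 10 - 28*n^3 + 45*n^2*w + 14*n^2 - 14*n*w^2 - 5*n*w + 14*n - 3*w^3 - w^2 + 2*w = -28*n^3 + n^2*(45*w - 29) + n*(-14*w^2 + 14*w + 112) - 3*w^3 + 23*w^2 - 29*w - 55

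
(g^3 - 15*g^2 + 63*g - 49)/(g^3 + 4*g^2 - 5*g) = (g^2 - 14*g + 49)/(g*(g + 5))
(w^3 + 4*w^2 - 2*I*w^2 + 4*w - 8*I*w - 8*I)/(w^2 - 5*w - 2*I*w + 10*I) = (w^2 + 4*w + 4)/(w - 5)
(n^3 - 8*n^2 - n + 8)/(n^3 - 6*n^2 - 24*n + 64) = (n^2 - 1)/(n^2 + 2*n - 8)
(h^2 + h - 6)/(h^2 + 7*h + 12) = (h - 2)/(h + 4)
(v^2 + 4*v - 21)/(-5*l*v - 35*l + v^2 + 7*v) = (v - 3)/(-5*l + v)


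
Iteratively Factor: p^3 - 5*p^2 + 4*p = (p - 1)*(p^2 - 4*p) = (p - 4)*(p - 1)*(p)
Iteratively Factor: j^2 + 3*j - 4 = (j + 4)*(j - 1)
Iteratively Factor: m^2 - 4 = (m + 2)*(m - 2)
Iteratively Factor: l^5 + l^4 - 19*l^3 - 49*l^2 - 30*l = (l + 2)*(l^4 - l^3 - 17*l^2 - 15*l) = (l - 5)*(l + 2)*(l^3 + 4*l^2 + 3*l) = l*(l - 5)*(l + 2)*(l^2 + 4*l + 3) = l*(l - 5)*(l + 1)*(l + 2)*(l + 3)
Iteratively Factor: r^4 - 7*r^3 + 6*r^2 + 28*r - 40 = (r + 2)*(r^3 - 9*r^2 + 24*r - 20) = (r - 5)*(r + 2)*(r^2 - 4*r + 4) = (r - 5)*(r - 2)*(r + 2)*(r - 2)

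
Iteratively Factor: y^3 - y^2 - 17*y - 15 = (y - 5)*(y^2 + 4*y + 3) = (y - 5)*(y + 3)*(y + 1)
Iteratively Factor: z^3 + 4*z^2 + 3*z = (z)*(z^2 + 4*z + 3) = z*(z + 1)*(z + 3)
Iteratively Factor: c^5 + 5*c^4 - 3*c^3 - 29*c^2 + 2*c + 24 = (c + 4)*(c^4 + c^3 - 7*c^2 - c + 6) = (c - 1)*(c + 4)*(c^3 + 2*c^2 - 5*c - 6) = (c - 1)*(c + 1)*(c + 4)*(c^2 + c - 6) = (c - 2)*(c - 1)*(c + 1)*(c + 4)*(c + 3)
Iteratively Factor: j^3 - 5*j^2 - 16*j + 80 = (j - 4)*(j^2 - j - 20) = (j - 4)*(j + 4)*(j - 5)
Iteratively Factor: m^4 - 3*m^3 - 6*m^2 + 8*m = (m)*(m^3 - 3*m^2 - 6*m + 8) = m*(m + 2)*(m^2 - 5*m + 4) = m*(m - 4)*(m + 2)*(m - 1)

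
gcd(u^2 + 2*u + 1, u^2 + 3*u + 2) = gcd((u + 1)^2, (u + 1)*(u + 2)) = u + 1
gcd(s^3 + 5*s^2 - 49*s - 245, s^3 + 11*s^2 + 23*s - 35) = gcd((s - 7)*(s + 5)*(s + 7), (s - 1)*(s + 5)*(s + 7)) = s^2 + 12*s + 35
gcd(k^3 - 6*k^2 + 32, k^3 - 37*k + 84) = k - 4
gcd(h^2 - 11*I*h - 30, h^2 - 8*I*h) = 1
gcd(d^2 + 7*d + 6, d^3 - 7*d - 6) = d + 1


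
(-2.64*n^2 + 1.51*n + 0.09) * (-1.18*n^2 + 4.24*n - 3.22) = 3.1152*n^4 - 12.9754*n^3 + 14.797*n^2 - 4.4806*n - 0.2898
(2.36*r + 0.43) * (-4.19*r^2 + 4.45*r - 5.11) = -9.8884*r^3 + 8.7003*r^2 - 10.1461*r - 2.1973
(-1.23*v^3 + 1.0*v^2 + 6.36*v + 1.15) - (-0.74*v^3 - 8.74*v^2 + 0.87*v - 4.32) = -0.49*v^3 + 9.74*v^2 + 5.49*v + 5.47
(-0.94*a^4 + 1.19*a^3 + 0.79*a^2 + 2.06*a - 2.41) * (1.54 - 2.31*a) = 2.1714*a^5 - 4.1965*a^4 + 0.00769999999999982*a^3 - 3.542*a^2 + 8.7395*a - 3.7114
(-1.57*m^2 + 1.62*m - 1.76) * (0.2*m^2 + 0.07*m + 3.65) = -0.314*m^4 + 0.2141*m^3 - 5.9691*m^2 + 5.7898*m - 6.424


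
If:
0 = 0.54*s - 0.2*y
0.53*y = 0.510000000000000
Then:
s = 0.36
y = 0.96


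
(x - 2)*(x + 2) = x^2 - 4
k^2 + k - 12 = (k - 3)*(k + 4)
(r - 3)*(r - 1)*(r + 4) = r^3 - 13*r + 12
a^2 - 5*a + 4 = (a - 4)*(a - 1)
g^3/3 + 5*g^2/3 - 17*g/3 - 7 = (g/3 + 1/3)*(g - 3)*(g + 7)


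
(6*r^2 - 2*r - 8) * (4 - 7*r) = -42*r^3 + 38*r^2 + 48*r - 32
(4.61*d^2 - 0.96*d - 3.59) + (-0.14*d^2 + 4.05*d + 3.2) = 4.47*d^2 + 3.09*d - 0.39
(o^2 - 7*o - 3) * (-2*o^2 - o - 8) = -2*o^4 + 13*o^3 + 5*o^2 + 59*o + 24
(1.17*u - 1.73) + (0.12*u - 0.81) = 1.29*u - 2.54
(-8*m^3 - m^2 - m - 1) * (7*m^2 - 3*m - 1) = -56*m^5 + 17*m^4 + 4*m^3 - 3*m^2 + 4*m + 1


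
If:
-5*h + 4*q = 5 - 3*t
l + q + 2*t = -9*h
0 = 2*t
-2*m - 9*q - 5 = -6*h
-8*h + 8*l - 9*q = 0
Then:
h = -17/81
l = 73/81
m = -409/54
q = 80/81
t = 0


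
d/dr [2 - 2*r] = -2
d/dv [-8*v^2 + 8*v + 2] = 8 - 16*v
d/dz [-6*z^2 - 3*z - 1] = -12*z - 3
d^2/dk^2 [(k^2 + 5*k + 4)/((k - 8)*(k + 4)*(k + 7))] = 2*(k^3 + 3*k^2 + 165*k + 1)/(k^6 - 3*k^5 - 165*k^4 + 335*k^3 + 9240*k^2 - 9408*k - 175616)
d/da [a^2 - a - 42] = 2*a - 1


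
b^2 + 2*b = b*(b + 2)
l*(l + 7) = l^2 + 7*l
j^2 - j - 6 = (j - 3)*(j + 2)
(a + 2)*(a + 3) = a^2 + 5*a + 6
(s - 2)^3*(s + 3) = s^4 - 3*s^3 - 6*s^2 + 28*s - 24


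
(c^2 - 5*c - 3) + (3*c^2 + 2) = 4*c^2 - 5*c - 1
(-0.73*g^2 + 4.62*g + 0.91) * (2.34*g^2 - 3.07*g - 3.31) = -1.7082*g^4 + 13.0519*g^3 - 9.6377*g^2 - 18.0859*g - 3.0121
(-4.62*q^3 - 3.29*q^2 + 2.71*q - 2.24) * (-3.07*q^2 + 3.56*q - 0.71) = 14.1834*q^5 - 6.3469*q^4 - 16.7519*q^3 + 18.8603*q^2 - 9.8985*q + 1.5904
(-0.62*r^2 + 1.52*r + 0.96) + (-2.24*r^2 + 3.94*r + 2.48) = -2.86*r^2 + 5.46*r + 3.44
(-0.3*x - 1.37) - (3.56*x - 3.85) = 2.48 - 3.86*x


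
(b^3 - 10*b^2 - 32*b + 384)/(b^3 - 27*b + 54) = (b^2 - 16*b + 64)/(b^2 - 6*b + 9)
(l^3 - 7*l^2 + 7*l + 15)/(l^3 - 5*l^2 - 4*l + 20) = (l^2 - 2*l - 3)/(l^2 - 4)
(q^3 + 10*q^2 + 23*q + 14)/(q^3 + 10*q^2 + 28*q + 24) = (q^2 + 8*q + 7)/(q^2 + 8*q + 12)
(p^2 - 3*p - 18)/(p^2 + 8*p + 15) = (p - 6)/(p + 5)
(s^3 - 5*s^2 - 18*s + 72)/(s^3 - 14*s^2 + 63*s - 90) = (s + 4)/(s - 5)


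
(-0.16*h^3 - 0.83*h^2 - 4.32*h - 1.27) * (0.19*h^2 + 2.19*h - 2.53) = -0.0304*h^5 - 0.5081*h^4 - 2.2337*h^3 - 7.6022*h^2 + 8.1483*h + 3.2131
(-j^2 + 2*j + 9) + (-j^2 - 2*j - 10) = -2*j^2 - 1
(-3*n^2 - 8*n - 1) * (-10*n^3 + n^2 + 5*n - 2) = 30*n^5 + 77*n^4 - 13*n^3 - 35*n^2 + 11*n + 2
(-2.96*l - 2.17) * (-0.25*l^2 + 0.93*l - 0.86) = 0.74*l^3 - 2.2103*l^2 + 0.5275*l + 1.8662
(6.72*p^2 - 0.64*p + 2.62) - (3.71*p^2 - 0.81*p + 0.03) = 3.01*p^2 + 0.17*p + 2.59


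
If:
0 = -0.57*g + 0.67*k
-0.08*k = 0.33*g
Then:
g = 0.00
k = 0.00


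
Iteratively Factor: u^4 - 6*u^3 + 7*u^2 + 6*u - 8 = (u + 1)*(u^3 - 7*u^2 + 14*u - 8) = (u - 1)*(u + 1)*(u^2 - 6*u + 8) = (u - 2)*(u - 1)*(u + 1)*(u - 4)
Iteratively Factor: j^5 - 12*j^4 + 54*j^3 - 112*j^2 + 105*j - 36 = (j - 1)*(j^4 - 11*j^3 + 43*j^2 - 69*j + 36) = (j - 1)^2*(j^3 - 10*j^2 + 33*j - 36) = (j - 3)*(j - 1)^2*(j^2 - 7*j + 12) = (j - 4)*(j - 3)*(j - 1)^2*(j - 3)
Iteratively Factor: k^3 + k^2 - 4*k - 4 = (k + 2)*(k^2 - k - 2) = (k + 1)*(k + 2)*(k - 2)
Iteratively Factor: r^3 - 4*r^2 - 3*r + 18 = (r + 2)*(r^2 - 6*r + 9) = (r - 3)*(r + 2)*(r - 3)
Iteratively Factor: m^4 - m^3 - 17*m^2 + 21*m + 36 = (m - 3)*(m^3 + 2*m^2 - 11*m - 12) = (m - 3)^2*(m^2 + 5*m + 4) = (m - 3)^2*(m + 4)*(m + 1)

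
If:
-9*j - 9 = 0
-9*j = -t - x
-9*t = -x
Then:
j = -1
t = -9/10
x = -81/10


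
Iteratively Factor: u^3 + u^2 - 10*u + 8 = (u - 1)*(u^2 + 2*u - 8) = (u - 1)*(u + 4)*(u - 2)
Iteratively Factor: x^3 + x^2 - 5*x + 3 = (x - 1)*(x^2 + 2*x - 3) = (x - 1)*(x + 3)*(x - 1)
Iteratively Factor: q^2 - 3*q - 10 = (q + 2)*(q - 5)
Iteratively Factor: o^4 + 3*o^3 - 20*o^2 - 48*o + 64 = (o + 4)*(o^3 - o^2 - 16*o + 16) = (o + 4)^2*(o^2 - 5*o + 4) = (o - 4)*(o + 4)^2*(o - 1)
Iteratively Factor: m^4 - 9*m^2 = (m + 3)*(m^3 - 3*m^2) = (m - 3)*(m + 3)*(m^2) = m*(m - 3)*(m + 3)*(m)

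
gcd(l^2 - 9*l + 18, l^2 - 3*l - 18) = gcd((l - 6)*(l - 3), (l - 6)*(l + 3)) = l - 6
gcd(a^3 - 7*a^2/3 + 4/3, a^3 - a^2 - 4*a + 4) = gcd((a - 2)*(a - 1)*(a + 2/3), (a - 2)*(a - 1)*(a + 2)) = a^2 - 3*a + 2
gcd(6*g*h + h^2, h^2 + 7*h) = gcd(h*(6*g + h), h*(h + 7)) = h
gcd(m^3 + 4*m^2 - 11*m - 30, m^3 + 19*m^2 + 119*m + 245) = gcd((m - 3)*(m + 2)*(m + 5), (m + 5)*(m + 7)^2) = m + 5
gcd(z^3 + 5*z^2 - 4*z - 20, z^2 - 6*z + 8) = z - 2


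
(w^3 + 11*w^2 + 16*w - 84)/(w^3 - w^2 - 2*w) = (w^2 + 13*w + 42)/(w*(w + 1))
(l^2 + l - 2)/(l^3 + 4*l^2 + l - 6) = 1/(l + 3)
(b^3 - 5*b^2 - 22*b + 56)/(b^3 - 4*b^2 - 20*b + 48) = (b - 7)/(b - 6)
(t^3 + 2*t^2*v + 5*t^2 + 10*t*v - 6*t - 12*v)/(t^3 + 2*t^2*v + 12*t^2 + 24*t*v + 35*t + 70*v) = (t^2 + 5*t - 6)/(t^2 + 12*t + 35)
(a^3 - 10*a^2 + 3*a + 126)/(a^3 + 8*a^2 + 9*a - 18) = (a^2 - 13*a + 42)/(a^2 + 5*a - 6)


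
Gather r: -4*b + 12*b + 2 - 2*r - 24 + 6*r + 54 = 8*b + 4*r + 32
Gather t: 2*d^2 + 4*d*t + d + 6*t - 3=2*d^2 + d + t*(4*d + 6) - 3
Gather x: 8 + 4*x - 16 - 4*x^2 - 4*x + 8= -4*x^2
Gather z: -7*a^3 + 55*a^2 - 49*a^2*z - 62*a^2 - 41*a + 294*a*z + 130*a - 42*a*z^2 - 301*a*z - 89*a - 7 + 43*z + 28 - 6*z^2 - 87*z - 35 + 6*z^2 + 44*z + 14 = -7*a^3 - 7*a^2 - 42*a*z^2 + z*(-49*a^2 - 7*a)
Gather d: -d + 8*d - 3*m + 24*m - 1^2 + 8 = 7*d + 21*m + 7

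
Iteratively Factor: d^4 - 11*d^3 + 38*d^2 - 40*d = (d - 2)*(d^3 - 9*d^2 + 20*d) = (d - 5)*(d - 2)*(d^2 - 4*d) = (d - 5)*(d - 4)*(d - 2)*(d)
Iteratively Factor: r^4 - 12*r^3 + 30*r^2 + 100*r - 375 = (r + 3)*(r^3 - 15*r^2 + 75*r - 125) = (r - 5)*(r + 3)*(r^2 - 10*r + 25) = (r - 5)^2*(r + 3)*(r - 5)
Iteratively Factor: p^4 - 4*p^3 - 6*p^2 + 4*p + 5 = (p - 1)*(p^3 - 3*p^2 - 9*p - 5) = (p - 5)*(p - 1)*(p^2 + 2*p + 1) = (p - 5)*(p - 1)*(p + 1)*(p + 1)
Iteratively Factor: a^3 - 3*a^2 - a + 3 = (a - 1)*(a^2 - 2*a - 3) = (a - 3)*(a - 1)*(a + 1)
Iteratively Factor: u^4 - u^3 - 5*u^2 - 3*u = (u)*(u^3 - u^2 - 5*u - 3) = u*(u + 1)*(u^2 - 2*u - 3) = u*(u - 3)*(u + 1)*(u + 1)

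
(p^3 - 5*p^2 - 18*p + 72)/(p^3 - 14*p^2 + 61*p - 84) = (p^2 - 2*p - 24)/(p^2 - 11*p + 28)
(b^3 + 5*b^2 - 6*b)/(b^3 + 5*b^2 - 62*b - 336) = b*(b - 1)/(b^2 - b - 56)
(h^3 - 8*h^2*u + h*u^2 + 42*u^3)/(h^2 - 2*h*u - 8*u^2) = (-h^2 + 10*h*u - 21*u^2)/(-h + 4*u)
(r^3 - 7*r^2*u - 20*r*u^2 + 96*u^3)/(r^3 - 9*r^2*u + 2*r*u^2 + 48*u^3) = (r + 4*u)/(r + 2*u)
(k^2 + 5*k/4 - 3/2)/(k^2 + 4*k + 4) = (k - 3/4)/(k + 2)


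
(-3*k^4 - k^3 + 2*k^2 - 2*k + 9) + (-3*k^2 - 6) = -3*k^4 - k^3 - k^2 - 2*k + 3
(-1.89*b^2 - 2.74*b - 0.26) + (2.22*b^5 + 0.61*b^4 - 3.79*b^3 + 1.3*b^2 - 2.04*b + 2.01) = 2.22*b^5 + 0.61*b^4 - 3.79*b^3 - 0.59*b^2 - 4.78*b + 1.75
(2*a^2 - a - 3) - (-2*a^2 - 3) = 4*a^2 - a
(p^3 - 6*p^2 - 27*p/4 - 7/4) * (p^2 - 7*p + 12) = p^5 - 13*p^4 + 189*p^3/4 - 53*p^2/2 - 275*p/4 - 21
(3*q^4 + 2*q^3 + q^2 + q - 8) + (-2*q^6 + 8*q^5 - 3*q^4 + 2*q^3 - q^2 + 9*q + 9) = -2*q^6 + 8*q^5 + 4*q^3 + 10*q + 1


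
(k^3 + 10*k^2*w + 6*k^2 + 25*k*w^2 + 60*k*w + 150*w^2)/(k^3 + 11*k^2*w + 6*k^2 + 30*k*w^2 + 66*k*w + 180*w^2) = (k + 5*w)/(k + 6*w)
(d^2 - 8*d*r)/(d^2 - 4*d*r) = (d - 8*r)/(d - 4*r)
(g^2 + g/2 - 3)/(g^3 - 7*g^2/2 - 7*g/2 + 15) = (2*g - 3)/(2*g^2 - 11*g + 15)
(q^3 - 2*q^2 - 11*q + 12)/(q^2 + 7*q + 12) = (q^2 - 5*q + 4)/(q + 4)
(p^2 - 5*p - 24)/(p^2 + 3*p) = (p - 8)/p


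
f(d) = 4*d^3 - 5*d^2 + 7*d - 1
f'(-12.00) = 1855.00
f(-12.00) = -7717.00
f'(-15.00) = 2857.00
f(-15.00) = -14731.00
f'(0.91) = 7.84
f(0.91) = 4.24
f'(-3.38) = 177.89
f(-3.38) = -236.24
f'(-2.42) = 101.48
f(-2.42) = -103.91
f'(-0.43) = 13.52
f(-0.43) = -5.25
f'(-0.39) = 12.73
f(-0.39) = -4.73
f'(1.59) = 21.44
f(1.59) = 13.57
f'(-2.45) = 103.53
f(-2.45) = -106.99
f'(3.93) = 153.04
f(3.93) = 192.08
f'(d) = 12*d^2 - 10*d + 7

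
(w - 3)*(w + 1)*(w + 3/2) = w^3 - w^2/2 - 6*w - 9/2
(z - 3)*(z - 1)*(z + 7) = z^3 + 3*z^2 - 25*z + 21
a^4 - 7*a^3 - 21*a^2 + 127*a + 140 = (a - 7)*(a - 5)*(a + 1)*(a + 4)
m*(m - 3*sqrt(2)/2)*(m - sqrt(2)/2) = m^3 - 2*sqrt(2)*m^2 + 3*m/2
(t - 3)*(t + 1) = t^2 - 2*t - 3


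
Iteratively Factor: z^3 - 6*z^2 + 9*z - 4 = (z - 4)*(z^2 - 2*z + 1) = (z - 4)*(z - 1)*(z - 1)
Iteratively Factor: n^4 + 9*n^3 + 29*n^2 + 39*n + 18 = (n + 3)*(n^3 + 6*n^2 + 11*n + 6) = (n + 3)^2*(n^2 + 3*n + 2) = (n + 1)*(n + 3)^2*(n + 2)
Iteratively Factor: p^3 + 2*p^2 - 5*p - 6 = (p + 1)*(p^2 + p - 6) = (p - 2)*(p + 1)*(p + 3)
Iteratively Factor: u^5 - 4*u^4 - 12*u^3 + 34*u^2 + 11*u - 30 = (u + 1)*(u^4 - 5*u^3 - 7*u^2 + 41*u - 30) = (u - 2)*(u + 1)*(u^3 - 3*u^2 - 13*u + 15) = (u - 5)*(u - 2)*(u + 1)*(u^2 + 2*u - 3) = (u - 5)*(u - 2)*(u + 1)*(u + 3)*(u - 1)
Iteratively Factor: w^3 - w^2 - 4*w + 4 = (w + 2)*(w^2 - 3*w + 2) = (w - 1)*(w + 2)*(w - 2)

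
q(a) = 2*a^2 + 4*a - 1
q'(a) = 4*a + 4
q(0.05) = -0.80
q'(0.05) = 4.20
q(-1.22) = -2.90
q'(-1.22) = -0.88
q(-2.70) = 2.78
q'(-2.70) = -6.80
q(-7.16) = 72.89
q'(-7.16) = -24.64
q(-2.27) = 0.23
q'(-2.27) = -5.08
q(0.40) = 0.92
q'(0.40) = 5.60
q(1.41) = 8.62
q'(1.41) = 9.64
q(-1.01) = -3.00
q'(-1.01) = -0.04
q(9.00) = 197.00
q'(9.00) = 40.00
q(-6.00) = 47.00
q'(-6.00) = -20.00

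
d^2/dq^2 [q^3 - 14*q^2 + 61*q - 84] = 6*q - 28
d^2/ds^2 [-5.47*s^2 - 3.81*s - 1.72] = -10.9400000000000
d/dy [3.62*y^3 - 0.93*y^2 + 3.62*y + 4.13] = 10.86*y^2 - 1.86*y + 3.62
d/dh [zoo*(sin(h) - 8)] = zoo*cos(h)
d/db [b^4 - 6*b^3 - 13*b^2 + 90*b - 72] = 4*b^3 - 18*b^2 - 26*b + 90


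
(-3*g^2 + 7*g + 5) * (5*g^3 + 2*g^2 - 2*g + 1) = -15*g^5 + 29*g^4 + 45*g^3 - 7*g^2 - 3*g + 5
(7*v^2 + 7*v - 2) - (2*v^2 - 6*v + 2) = 5*v^2 + 13*v - 4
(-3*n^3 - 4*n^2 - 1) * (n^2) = -3*n^5 - 4*n^4 - n^2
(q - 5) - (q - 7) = 2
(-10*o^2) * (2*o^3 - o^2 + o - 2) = -20*o^5 + 10*o^4 - 10*o^3 + 20*o^2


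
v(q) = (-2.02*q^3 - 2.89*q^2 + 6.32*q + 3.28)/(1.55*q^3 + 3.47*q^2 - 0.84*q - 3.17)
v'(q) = (-6.06*q^2 - 5.78*q + 6.32)/(1.55*q^3 + 3.47*q^2 - 0.84*q - 3.17) + (-4.65*q^2 - 6.94*q + 0.84)*(-2.02*q^3 - 2.89*q^2 + 6.32*q + 3.28)/(1.55*q^3 + 3.47*q^2 - 0.84*q - 3.17)^2 = (-2.5299*q^4 - 16.1984*q^3 - 15.5446*q^2 - 4.4406*q - 17.2792)/(2.4025*q^6 + 10.757*q^5 + 9.4369*q^4 - 15.6566*q^3 - 21.2942*q^2 + 5.3256*q + 10.0489)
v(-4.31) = -1.42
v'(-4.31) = 0.04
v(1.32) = 0.36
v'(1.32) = -3.35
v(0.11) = -1.22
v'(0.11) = -1.74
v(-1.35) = -11.69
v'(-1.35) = -36.26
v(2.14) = -0.62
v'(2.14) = -0.45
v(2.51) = -0.75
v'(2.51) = -0.29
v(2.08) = -0.59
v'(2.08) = -0.50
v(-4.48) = -1.43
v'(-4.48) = 0.03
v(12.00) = -1.21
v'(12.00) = -0.01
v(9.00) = -1.18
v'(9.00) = -0.02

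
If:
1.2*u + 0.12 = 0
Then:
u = -0.10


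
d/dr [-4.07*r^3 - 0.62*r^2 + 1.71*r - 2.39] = -12.21*r^2 - 1.24*r + 1.71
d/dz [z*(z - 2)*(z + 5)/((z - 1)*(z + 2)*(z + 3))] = (z^4 + 22*z^3 + 25*z^2 - 36*z + 60)/(z^6 + 8*z^5 + 18*z^4 - 4*z^3 - 47*z^2 - 12*z + 36)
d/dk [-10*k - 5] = -10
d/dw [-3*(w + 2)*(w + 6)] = -6*w - 24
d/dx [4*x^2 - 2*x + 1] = 8*x - 2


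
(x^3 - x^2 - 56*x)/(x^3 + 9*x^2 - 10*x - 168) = x*(x - 8)/(x^2 + 2*x - 24)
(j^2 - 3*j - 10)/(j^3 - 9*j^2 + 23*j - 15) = (j + 2)/(j^2 - 4*j + 3)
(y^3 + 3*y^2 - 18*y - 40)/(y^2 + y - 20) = y + 2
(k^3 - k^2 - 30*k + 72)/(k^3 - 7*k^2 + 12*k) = (k + 6)/k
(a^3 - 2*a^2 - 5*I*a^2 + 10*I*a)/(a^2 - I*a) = (a^2 - 2*a - 5*I*a + 10*I)/(a - I)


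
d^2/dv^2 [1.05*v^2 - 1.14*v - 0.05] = 2.10000000000000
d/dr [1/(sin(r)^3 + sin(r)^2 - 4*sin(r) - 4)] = (-3*sin(r)^2 - 2*sin(r) + 4)*cos(r)/(sin(r)^3 + sin(r)^2 - 4*sin(r) - 4)^2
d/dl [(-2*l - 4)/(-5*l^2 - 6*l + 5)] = 2*(5*l^2 + 6*l - 2*(l + 2)*(5*l + 3) - 5)/(5*l^2 + 6*l - 5)^2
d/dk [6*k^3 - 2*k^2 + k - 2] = 18*k^2 - 4*k + 1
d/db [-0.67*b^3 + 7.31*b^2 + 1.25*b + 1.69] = -2.01*b^2 + 14.62*b + 1.25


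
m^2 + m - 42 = (m - 6)*(m + 7)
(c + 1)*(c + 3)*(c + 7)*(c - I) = c^4 + 11*c^3 - I*c^3 + 31*c^2 - 11*I*c^2 + 21*c - 31*I*c - 21*I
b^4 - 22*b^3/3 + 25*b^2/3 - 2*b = b*(b - 6)*(b - 1)*(b - 1/3)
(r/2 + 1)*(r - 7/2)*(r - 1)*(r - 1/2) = r^4/2 - 3*r^3/2 - 17*r^2/8 + 39*r/8 - 7/4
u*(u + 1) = u^2 + u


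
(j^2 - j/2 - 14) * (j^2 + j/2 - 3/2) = j^4 - 63*j^2/4 - 25*j/4 + 21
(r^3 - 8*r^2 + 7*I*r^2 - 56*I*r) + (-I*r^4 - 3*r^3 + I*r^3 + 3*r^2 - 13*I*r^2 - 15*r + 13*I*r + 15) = -I*r^4 - 2*r^3 + I*r^3 - 5*r^2 - 6*I*r^2 - 15*r - 43*I*r + 15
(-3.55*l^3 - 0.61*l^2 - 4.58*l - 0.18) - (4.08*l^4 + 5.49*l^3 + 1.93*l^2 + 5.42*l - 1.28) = -4.08*l^4 - 9.04*l^3 - 2.54*l^2 - 10.0*l + 1.1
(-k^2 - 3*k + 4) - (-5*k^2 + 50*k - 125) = 4*k^2 - 53*k + 129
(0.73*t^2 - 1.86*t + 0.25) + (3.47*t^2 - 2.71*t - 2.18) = 4.2*t^2 - 4.57*t - 1.93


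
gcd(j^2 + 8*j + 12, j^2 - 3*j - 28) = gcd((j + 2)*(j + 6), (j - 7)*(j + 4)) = 1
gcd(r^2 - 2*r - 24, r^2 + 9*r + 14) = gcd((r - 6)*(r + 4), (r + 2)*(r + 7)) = 1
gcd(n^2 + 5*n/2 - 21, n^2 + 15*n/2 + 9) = n + 6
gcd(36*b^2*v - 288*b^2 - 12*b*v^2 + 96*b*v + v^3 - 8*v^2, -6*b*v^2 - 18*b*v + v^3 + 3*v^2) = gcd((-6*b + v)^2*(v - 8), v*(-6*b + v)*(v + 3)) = -6*b + v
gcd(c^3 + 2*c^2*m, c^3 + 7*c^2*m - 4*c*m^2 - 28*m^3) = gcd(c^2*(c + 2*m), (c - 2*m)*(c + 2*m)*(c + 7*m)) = c + 2*m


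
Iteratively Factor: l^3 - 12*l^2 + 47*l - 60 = (l - 5)*(l^2 - 7*l + 12) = (l - 5)*(l - 3)*(l - 4)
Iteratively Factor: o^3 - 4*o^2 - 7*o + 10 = (o + 2)*(o^2 - 6*o + 5) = (o - 1)*(o + 2)*(o - 5)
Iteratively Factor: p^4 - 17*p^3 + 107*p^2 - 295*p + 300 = (p - 4)*(p^3 - 13*p^2 + 55*p - 75) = (p - 5)*(p - 4)*(p^2 - 8*p + 15) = (p - 5)*(p - 4)*(p - 3)*(p - 5)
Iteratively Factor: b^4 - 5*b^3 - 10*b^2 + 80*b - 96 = (b - 2)*(b^3 - 3*b^2 - 16*b + 48) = (b - 4)*(b - 2)*(b^2 + b - 12) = (b - 4)*(b - 3)*(b - 2)*(b + 4)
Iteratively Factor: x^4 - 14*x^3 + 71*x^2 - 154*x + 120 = (x - 5)*(x^3 - 9*x^2 + 26*x - 24) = (x - 5)*(x - 2)*(x^2 - 7*x + 12) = (x - 5)*(x - 3)*(x - 2)*(x - 4)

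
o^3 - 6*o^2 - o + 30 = (o - 5)*(o - 3)*(o + 2)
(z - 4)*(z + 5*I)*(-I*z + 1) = -I*z^3 + 6*z^2 + 4*I*z^2 - 24*z + 5*I*z - 20*I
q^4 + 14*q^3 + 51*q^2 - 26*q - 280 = (q - 2)*(q + 4)*(q + 5)*(q + 7)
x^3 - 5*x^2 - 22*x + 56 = (x - 7)*(x - 2)*(x + 4)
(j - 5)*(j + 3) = j^2 - 2*j - 15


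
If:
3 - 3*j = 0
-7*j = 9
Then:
No Solution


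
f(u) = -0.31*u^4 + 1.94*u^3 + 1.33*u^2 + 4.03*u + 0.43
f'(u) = -1.24*u^3 + 5.82*u^2 + 2.66*u + 4.03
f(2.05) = 25.52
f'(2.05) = 23.26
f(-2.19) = -29.52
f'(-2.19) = 39.14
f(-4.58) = -312.91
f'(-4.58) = 233.06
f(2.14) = 27.66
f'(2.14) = 24.22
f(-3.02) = -78.83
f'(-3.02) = 83.23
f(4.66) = 98.22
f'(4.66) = 17.33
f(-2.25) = -31.95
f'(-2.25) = 41.63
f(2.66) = 41.55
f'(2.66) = 28.95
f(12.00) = -2835.53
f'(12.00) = -1268.69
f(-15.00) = -22002.02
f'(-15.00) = 5458.63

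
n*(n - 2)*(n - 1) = n^3 - 3*n^2 + 2*n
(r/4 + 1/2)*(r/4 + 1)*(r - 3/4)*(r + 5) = r^4/16 + 41*r^3/64 + 119*r^2/64 + 23*r/32 - 15/8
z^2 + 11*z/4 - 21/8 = (z - 3/4)*(z + 7/2)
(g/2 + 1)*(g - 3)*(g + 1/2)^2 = g^4/2 - 27*g^2/8 - 25*g/8 - 3/4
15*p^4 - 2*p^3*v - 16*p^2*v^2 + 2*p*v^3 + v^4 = (-3*p + v)*(-p + v)*(p + v)*(5*p + v)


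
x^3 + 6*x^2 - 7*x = x*(x - 1)*(x + 7)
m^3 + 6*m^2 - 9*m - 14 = (m - 2)*(m + 1)*(m + 7)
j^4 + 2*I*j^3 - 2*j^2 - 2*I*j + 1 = (j - 1)*(j + 1)*(j + I)^2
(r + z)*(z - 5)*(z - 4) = r*z^2 - 9*r*z + 20*r + z^3 - 9*z^2 + 20*z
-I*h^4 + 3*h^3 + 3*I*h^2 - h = h*(h + I)^2*(-I*h + 1)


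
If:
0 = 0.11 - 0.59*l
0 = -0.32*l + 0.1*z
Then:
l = 0.19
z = 0.60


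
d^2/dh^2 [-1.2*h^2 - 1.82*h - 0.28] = -2.40000000000000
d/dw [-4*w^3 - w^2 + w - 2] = -12*w^2 - 2*w + 1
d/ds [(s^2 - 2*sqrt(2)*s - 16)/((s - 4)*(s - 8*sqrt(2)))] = (2*(s - 4)*(s - 8*sqrt(2))*(s - sqrt(2)) + (s - 4)*(-s^2 + 2*sqrt(2)*s + 16) + (s - 8*sqrt(2))*(-s^2 + 2*sqrt(2)*s + 16))/((s - 4)^2*(s - 8*sqrt(2))^2)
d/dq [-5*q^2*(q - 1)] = 5*q*(2 - 3*q)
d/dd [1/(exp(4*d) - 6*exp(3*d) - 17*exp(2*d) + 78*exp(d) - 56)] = (-4*exp(3*d) + 18*exp(2*d) + 34*exp(d) - 78)*exp(d)/(-exp(4*d) + 6*exp(3*d) + 17*exp(2*d) - 78*exp(d) + 56)^2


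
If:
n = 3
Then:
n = 3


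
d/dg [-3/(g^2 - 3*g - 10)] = 3*(2*g - 3)/(-g^2 + 3*g + 10)^2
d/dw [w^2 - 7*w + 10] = 2*w - 7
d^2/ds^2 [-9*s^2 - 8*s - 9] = -18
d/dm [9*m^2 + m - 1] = 18*m + 1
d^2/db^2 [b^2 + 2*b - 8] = 2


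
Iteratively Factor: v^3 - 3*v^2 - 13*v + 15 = (v - 5)*(v^2 + 2*v - 3) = (v - 5)*(v - 1)*(v + 3)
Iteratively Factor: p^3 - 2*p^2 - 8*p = (p)*(p^2 - 2*p - 8) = p*(p - 4)*(p + 2)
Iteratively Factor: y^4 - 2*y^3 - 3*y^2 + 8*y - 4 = (y - 2)*(y^3 - 3*y + 2) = (y - 2)*(y + 2)*(y^2 - 2*y + 1) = (y - 2)*(y - 1)*(y + 2)*(y - 1)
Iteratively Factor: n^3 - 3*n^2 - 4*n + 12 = (n - 2)*(n^2 - n - 6) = (n - 2)*(n + 2)*(n - 3)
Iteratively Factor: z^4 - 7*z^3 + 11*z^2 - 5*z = (z - 5)*(z^3 - 2*z^2 + z) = z*(z - 5)*(z^2 - 2*z + 1) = z*(z - 5)*(z - 1)*(z - 1)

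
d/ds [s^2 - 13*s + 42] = 2*s - 13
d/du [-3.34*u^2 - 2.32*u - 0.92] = -6.68*u - 2.32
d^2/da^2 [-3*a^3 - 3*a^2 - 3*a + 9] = -18*a - 6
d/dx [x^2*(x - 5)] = x*(3*x - 10)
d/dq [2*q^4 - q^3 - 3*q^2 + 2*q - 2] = 8*q^3 - 3*q^2 - 6*q + 2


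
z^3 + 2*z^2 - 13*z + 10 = (z - 2)*(z - 1)*(z + 5)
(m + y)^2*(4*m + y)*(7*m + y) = 28*m^4 + 67*m^3*y + 51*m^2*y^2 + 13*m*y^3 + y^4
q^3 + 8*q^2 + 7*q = q*(q + 1)*(q + 7)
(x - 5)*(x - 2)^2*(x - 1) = x^4 - 10*x^3 + 33*x^2 - 44*x + 20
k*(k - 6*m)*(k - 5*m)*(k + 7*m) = k^4 - 4*k^3*m - 47*k^2*m^2 + 210*k*m^3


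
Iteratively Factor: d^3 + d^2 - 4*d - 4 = (d - 2)*(d^2 + 3*d + 2) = (d - 2)*(d + 1)*(d + 2)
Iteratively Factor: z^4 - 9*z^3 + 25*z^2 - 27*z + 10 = (z - 1)*(z^3 - 8*z^2 + 17*z - 10) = (z - 2)*(z - 1)*(z^2 - 6*z + 5) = (z - 2)*(z - 1)^2*(z - 5)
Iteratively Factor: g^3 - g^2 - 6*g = (g - 3)*(g^2 + 2*g) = g*(g - 3)*(g + 2)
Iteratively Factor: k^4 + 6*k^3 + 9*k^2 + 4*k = (k + 1)*(k^3 + 5*k^2 + 4*k) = (k + 1)*(k + 4)*(k^2 + k) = k*(k + 1)*(k + 4)*(k + 1)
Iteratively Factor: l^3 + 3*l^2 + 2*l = (l + 1)*(l^2 + 2*l) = l*(l + 1)*(l + 2)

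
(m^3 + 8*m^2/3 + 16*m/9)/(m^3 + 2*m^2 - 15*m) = (9*m^2 + 24*m + 16)/(9*(m^2 + 2*m - 15))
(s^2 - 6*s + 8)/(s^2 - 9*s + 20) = (s - 2)/(s - 5)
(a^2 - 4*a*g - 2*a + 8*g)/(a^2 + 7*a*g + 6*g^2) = (a^2 - 4*a*g - 2*a + 8*g)/(a^2 + 7*a*g + 6*g^2)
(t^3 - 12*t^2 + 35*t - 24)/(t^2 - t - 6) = (t^2 - 9*t + 8)/(t + 2)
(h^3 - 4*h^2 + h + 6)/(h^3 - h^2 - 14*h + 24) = (h + 1)/(h + 4)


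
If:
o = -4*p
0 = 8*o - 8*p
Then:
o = 0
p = 0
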